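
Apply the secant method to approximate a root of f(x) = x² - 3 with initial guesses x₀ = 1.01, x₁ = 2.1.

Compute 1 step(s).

f(x) = x² - 3
x₀ = 1.01, x₁ = 2.1

Secant formula: x_{n+1} = x_n - f(x_n)(x_n - x_{n-1})/(f(x_n) - f(x_{n-1}))

Iteration 1:
  f(1.010000) = -1.979900
  f(2.100000) = 1.410000
  x_2 = 2.100000 - 1.410000×(2.100000 - 1.010000)/(1.410000 - (-1.979900))
       = 1.646624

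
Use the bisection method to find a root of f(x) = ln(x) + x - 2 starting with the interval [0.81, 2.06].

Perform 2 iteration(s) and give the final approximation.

f(x) = ln(x) + x - 2
Initial interval: [0.81, 2.06]

Iteration 1:
  c_1 = (0.810000 + 2.060000)/2 = 1.435000
  f(c_1) = f(1.435000) = -0.203835
  f(a) × f(c) ≥ 0, new interval: [1.435000, 2.060000]
Iteration 2:
  c_2 = (1.435000 + 2.060000)/2 = 1.747500
  f(c_2) = f(1.747500) = 0.305686
  f(a) × f(c) < 0, new interval: [1.435000, 1.747500]

After 2 iteration(s), the approximation is c_2 = 1.747500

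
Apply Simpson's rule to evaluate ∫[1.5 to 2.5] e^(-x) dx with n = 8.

f(x) = e^(-x)
a = 1.5, b = 2.5, n = 8
h = (b - a)/n = 0.125000

Simpson's rule: (h/3)[f(x₀) + 4f(x₁) + 2f(x₂) + ... + f(xₙ)]

x_0 = 1.5000, f(x_0) = 0.223130, coefficient = 1
x_1 = 1.6250, f(x_1) = 0.196912, coefficient = 4
x_2 = 1.7500, f(x_2) = 0.173774, coefficient = 2
x_3 = 1.8750, f(x_3) = 0.153355, coefficient = 4
x_4 = 2.0000, f(x_4) = 0.135335, coefficient = 2
x_5 = 2.1250, f(x_5) = 0.119433, coefficient = 4
x_6 = 2.2500, f(x_6) = 0.105399, coefficient = 2
x_7 = 2.3750, f(x_7) = 0.093014, coefficient = 4
x_8 = 2.5000, f(x_8) = 0.082085, coefficient = 1

I ≈ (0.125000/3) × 3.385088 = 0.141045
Exact value: 0.141045
Error: 0.000000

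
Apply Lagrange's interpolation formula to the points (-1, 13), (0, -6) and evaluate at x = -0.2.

Lagrange interpolation formula:
P(x) = Σ yᵢ × Lᵢ(x)
where Lᵢ(x) = Π_{j≠i} (x - xⱼ)/(xᵢ - xⱼ)

L_0(-0.2) = (-0.2 - 0)/(-1 - 0) = 0.200000
L_1(-0.2) = (-0.2 - (-1))/(0 - (-1)) = 0.800000

P(-0.2) = 13×L_0(-0.2) + (-6)×L_1(-0.2)
P(-0.2) = -2.200000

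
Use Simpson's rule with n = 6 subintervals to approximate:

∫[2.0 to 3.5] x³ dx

f(x) = x³
a = 2.0, b = 3.5, n = 6
h = (b - a)/n = 0.250000

Simpson's rule: (h/3)[f(x₀) + 4f(x₁) + 2f(x₂) + ... + f(xₙ)]

x_0 = 2.0000, f(x_0) = 8.000000, coefficient = 1
x_1 = 2.2500, f(x_1) = 11.390625, coefficient = 4
x_2 = 2.5000, f(x_2) = 15.625000, coefficient = 2
x_3 = 2.7500, f(x_3) = 20.796875, coefficient = 4
x_4 = 3.0000, f(x_4) = 27.000000, coefficient = 2
x_5 = 3.2500, f(x_5) = 34.328125, coefficient = 4
x_6 = 3.5000, f(x_6) = 42.875000, coefficient = 1

I ≈ (0.250000/3) × 402.187500 = 33.515625
Exact value: 33.515625
Error: 0.000000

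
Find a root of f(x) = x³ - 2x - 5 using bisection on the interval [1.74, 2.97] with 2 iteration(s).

f(x) = x³ - 2x - 5
Initial interval: [1.74, 2.97]

Iteration 1:
  c_1 = (1.740000 + 2.970000)/2 = 2.355000
  f(c_1) = f(2.355000) = 3.350889
  f(a) × f(c) < 0, new interval: [1.740000, 2.355000]
Iteration 2:
  c_2 = (1.740000 + 2.355000)/2 = 2.047500
  f(c_2) = f(2.047500) = -0.511355
  f(a) × f(c) ≥ 0, new interval: [2.047500, 2.355000]

After 2 iteration(s), the approximation is c_2 = 2.047500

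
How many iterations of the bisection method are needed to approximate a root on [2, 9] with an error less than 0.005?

We need (b-a)/2^n ≤ 0.005
(9 - 2)/2^n ≤ 0.005
7/2^n ≤ 0.005
2^n ≥ 1400
n ≥ log₂(1400) = 10.45
n ≥ 11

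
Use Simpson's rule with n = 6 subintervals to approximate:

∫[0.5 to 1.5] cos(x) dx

f(x) = cos(x)
a = 0.5, b = 1.5, n = 6
h = (b - a)/n = 0.166667

Simpson's rule: (h/3)[f(x₀) + 4f(x₁) + 2f(x₂) + ... + f(xₙ)]

x_0 = 0.5000, f(x_0) = 0.877583, coefficient = 1
x_1 = 0.6667, f(x_1) = 0.785887, coefficient = 4
x_2 = 0.8333, f(x_2) = 0.672412, coefficient = 2
x_3 = 1.0000, f(x_3) = 0.540302, coefficient = 4
x_4 = 1.1667, f(x_4) = 0.393219, coefficient = 2
x_5 = 1.3333, f(x_5) = 0.235238, coefficient = 4
x_6 = 1.5000, f(x_6) = 0.070737, coefficient = 1

I ≈ (0.166667/3) × 9.325290 = 0.518072
Exact value: 0.518069
Error: 0.000002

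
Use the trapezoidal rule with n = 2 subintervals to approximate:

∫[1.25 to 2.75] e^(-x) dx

f(x) = e^(-x)
a = 1.25, b = 2.75, n = 2
h = (b - a)/n = 0.750000

Trapezoidal rule: (h/2)[f(x₀) + 2f(x₁) + 2f(x₂) + ... + f(xₙ)]

x_0 = 1.2500, f(x_0) = 0.286505, coefficient = 1
x_1 = 2.0000, f(x_1) = 0.135335, coefficient = 2
x_2 = 2.7500, f(x_2) = 0.063928, coefficient = 1

I ≈ (0.750000/2) × 0.621103 = 0.232914
Exact value: 0.222577
Error: 0.010337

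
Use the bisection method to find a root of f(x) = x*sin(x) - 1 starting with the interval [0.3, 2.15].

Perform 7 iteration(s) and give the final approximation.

f(x) = x*sin(x) - 1
Initial interval: [0.3, 2.15]

Iteration 1:
  c_1 = (0.300000 + 2.150000)/2 = 1.225000
  f(c_1) = f(1.225000) = 0.152487
  f(a) × f(c) < 0, new interval: [0.300000, 1.225000]
Iteration 2:
  c_2 = (0.300000 + 1.225000)/2 = 0.762500
  f(c_2) = f(0.762500) = -0.473317
  f(a) × f(c) ≥ 0, new interval: [0.762500, 1.225000]
Iteration 3:
  c_3 = (0.762500 + 1.225000)/2 = 0.993750
  f(c_3) = f(0.993750) = -0.167160
  f(a) × f(c) ≥ 0, new interval: [0.993750, 1.225000]
Iteration 4:
  c_4 = (0.993750 + 1.225000)/2 = 1.109375
  f(c_4) = f(1.109375) = -0.006643
  f(a) × f(c) ≥ 0, new interval: [1.109375, 1.225000]
Iteration 5:
  c_5 = (1.109375 + 1.225000)/2 = 1.167187
  f(c_5) = f(1.167187) = 0.073404
  f(a) × f(c) < 0, new interval: [1.109375, 1.167187]
Iteration 6:
  c_6 = (1.109375 + 1.167187)/2 = 1.138281
  f(c_6) = f(1.138281) = 0.033462
  f(a) × f(c) < 0, new interval: [1.109375, 1.138281]
Iteration 7:
  c_7 = (1.109375 + 1.138281)/2 = 1.123828
  f(c_7) = f(1.123828) = 0.013425
  f(a) × f(c) < 0, new interval: [1.109375, 1.123828]

After 7 iteration(s), the approximation is c_7 = 1.123828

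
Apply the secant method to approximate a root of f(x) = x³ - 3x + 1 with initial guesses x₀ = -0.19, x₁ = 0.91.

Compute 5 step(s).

f(x) = x³ - 3x + 1
x₀ = -0.19, x₁ = 0.91

Secant formula: x_{n+1} = x_n - f(x_n)(x_n - x_{n-1})/(f(x_n) - f(x_{n-1}))

Iteration 1:
  f(-0.190000) = 1.563141
  f(0.910000) = -0.976429
  x_2 = 0.910000 - (-0.976429)×(0.910000 - (-0.190000))/(-0.976429 - 1.563141)
       = 0.487065
Iteration 2:
  f(0.910000) = -0.976429
  f(0.487065) = -0.345648
  x_3 = 0.487065 - (-0.345648)×(0.487065 - 0.910000)/(-0.345648 - (-0.976429))
       = 0.255310
Iteration 3:
  f(0.487065) = -0.345648
  f(0.255310) = 0.250711
  x_4 = 0.255310 - 0.250711×(0.255310 - 0.487065)/(0.250711 - (-0.345648))
       = 0.352741
Iteration 4:
  f(0.255310) = 0.250711
  f(0.352741) = -0.014332
  x_5 = 0.352741 - (-0.014332)×(0.352741 - 0.255310)/(-0.014332 - 0.250711)
       = 0.347472
Iteration 5:
  f(0.352741) = -0.014332
  f(0.347472) = -0.000464
  x_6 = 0.347472 - (-0.000464)×(0.347472 - 0.352741)/(-0.000464 - (-0.014332))
       = 0.347296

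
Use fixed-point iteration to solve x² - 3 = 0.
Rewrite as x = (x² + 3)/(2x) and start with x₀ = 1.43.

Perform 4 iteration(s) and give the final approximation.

Equation: x² - 3 = 0
Fixed-point form: x = (x² + 3)/(2x)
x₀ = 1.43

x_1 = g(1.430000) = 1.763951
x_2 = g(1.763951) = 1.732339
x_3 = g(1.732339) = 1.732051
x_4 = g(1.732051) = 1.732051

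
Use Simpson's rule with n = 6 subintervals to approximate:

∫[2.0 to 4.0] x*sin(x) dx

f(x) = x*sin(x)
a = 2.0, b = 4.0, n = 6
h = (b - a)/n = 0.333333

Simpson's rule: (h/3)[f(x₀) + 4f(x₁) + 2f(x₂) + ... + f(xₙ)]

x_0 = 2.0000, f(x_0) = 1.818595, coefficient = 1
x_1 = 2.3333, f(x_1) = 1.687200, coefficient = 4
x_2 = 2.6667, f(x_2) = 1.219394, coefficient = 2
x_3 = 3.0000, f(x_3) = 0.423360, coefficient = 4
x_4 = 3.3333, f(x_4) = -0.635227, coefficient = 2
x_5 = 3.6667, f(x_5) = -1.838016, coefficient = 4
x_6 = 4.0000, f(x_6) = -3.027210, coefficient = 1

I ≈ (0.333333/3) × 1.049897 = 0.116655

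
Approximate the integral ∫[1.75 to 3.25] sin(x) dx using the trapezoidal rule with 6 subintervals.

f(x) = sin(x)
a = 1.75, b = 3.25, n = 6
h = (b - a)/n = 0.250000

Trapezoidal rule: (h/2)[f(x₀) + 2f(x₁) + 2f(x₂) + ... + f(xₙ)]

x_0 = 1.7500, f(x_0) = 0.983986, coefficient = 1
x_1 = 2.0000, f(x_1) = 0.909297, coefficient = 2
x_2 = 2.2500, f(x_2) = 0.778073, coefficient = 2
x_3 = 2.5000, f(x_3) = 0.598472, coefficient = 2
x_4 = 2.7500, f(x_4) = 0.381661, coefficient = 2
x_5 = 3.0000, f(x_5) = 0.141120, coefficient = 2
x_6 = 3.2500, f(x_6) = -0.108195, coefficient = 1

I ≈ (0.250000/2) × 6.493038 = 0.811630
Exact value: 0.815884
Error: 0.004254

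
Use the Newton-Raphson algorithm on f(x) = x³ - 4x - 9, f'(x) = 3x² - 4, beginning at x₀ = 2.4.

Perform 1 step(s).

f(x) = x³ - 4x - 9
f'(x) = 3x² - 4
x₀ = 2.4

Newton-Raphson formula: x_{n+1} = x_n - f(x_n)/f'(x_n)

Iteration 1:
  f(2.400000) = -4.776000
  f'(2.400000) = 13.280000
  x_1 = 2.400000 - (-4.776000)/13.280000 = 2.759639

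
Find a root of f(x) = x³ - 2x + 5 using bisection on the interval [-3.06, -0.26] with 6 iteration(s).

f(x) = x³ - 2x + 5
Initial interval: [-3.06, -0.26]

Iteration 1:
  c_1 = (-3.060000 + (-0.260000))/2 = -1.660000
  f(c_1) = f(-1.660000) = 3.745704
  f(a) × f(c) < 0, new interval: [-3.060000, -1.660000]
Iteration 2:
  c_2 = (-3.060000 + (-1.660000))/2 = -2.360000
  f(c_2) = f(-2.360000) = -3.424256
  f(a) × f(c) ≥ 0, new interval: [-2.360000, -1.660000]
Iteration 3:
  c_3 = (-2.360000 + (-1.660000))/2 = -2.010000
  f(c_3) = f(-2.010000) = 0.899399
  f(a) × f(c) < 0, new interval: [-2.360000, -2.010000]
Iteration 4:
  c_4 = (-2.360000 + (-2.010000))/2 = -2.185000
  f(c_4) = f(-2.185000) = -1.061682
  f(a) × f(c) ≥ 0, new interval: [-2.185000, -2.010000]
Iteration 5:
  c_5 = (-2.185000 + (-2.010000))/2 = -2.097500
  f(c_5) = f(-2.097500) = -0.032964
  f(a) × f(c) ≥ 0, new interval: [-2.097500, -2.010000]
Iteration 6:
  c_6 = (-2.097500 + (-2.010000))/2 = -2.053750
  f(c_6) = f(-2.053750) = 0.445010
  f(a) × f(c) < 0, new interval: [-2.097500, -2.053750]

After 6 iteration(s), the approximation is c_6 = -2.053750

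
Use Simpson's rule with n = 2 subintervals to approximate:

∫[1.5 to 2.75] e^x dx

f(x) = e^x
a = 1.5, b = 2.75, n = 2
h = (b - a)/n = 0.625000

Simpson's rule: (h/3)[f(x₀) + 4f(x₁) + 2f(x₂) + ... + f(xₙ)]

x_0 = 1.5000, f(x_0) = 4.481689, coefficient = 1
x_1 = 2.1250, f(x_1) = 8.372897, coefficient = 4
x_2 = 2.7500, f(x_2) = 15.642632, coefficient = 1

I ≈ (0.625000/3) × 53.615911 = 11.169981
Exact value: 11.160943
Error: 0.009039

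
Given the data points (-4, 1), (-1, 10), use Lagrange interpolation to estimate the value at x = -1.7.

Lagrange interpolation formula:
P(x) = Σ yᵢ × Lᵢ(x)
where Lᵢ(x) = Π_{j≠i} (x - xⱼ)/(xᵢ - xⱼ)

L_0(-1.7) = (-1.7 - (-1))/(-4 - (-1)) = 0.233333
L_1(-1.7) = (-1.7 - (-4))/(-1 - (-4)) = 0.766667

P(-1.7) = 1×L_0(-1.7) + 10×L_1(-1.7)
P(-1.7) = 7.900000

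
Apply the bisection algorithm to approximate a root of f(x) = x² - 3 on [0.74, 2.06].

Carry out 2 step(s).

f(x) = x² - 3
Initial interval: [0.74, 2.06]

Iteration 1:
  c_1 = (0.740000 + 2.060000)/2 = 1.400000
  f(c_1) = f(1.400000) = -1.040000
  f(a) × f(c) ≥ 0, new interval: [1.400000, 2.060000]
Iteration 2:
  c_2 = (1.400000 + 2.060000)/2 = 1.730000
  f(c_2) = f(1.730000) = -0.007100
  f(a) × f(c) ≥ 0, new interval: [1.730000, 2.060000]

After 2 iteration(s), the approximation is c_2 = 1.730000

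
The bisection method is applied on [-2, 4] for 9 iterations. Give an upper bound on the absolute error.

Bisection error bound: |error| ≤ (b-a)/2^n
|error| ≤ (4 - (-2))/2^9 = 6/2^9
|error| ≤ 0.0117187500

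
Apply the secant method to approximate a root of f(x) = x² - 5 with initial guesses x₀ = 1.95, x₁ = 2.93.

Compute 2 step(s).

f(x) = x² - 5
x₀ = 1.95, x₁ = 2.93

Secant formula: x_{n+1} = x_n - f(x_n)(x_n - x_{n-1})/(f(x_n) - f(x_{n-1}))

Iteration 1:
  f(1.950000) = -1.197500
  f(2.930000) = 3.584900
  x_2 = 2.930000 - 3.584900×(2.930000 - 1.950000)/(3.584900 - (-1.197500))
       = 2.195389
Iteration 2:
  f(2.930000) = 3.584900
  f(2.195389) = -0.180266
  x_3 = 2.195389 - (-0.180266)×(2.195389 - 2.930000)/(-0.180266 - 3.584900)
       = 2.230560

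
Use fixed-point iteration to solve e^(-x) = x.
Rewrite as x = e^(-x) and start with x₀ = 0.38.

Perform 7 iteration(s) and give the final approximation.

Equation: e^(-x) = x
Fixed-point form: x = e^(-x)
x₀ = 0.38

x_1 = g(0.380000) = 0.683861
x_2 = g(0.683861) = 0.504665
x_3 = g(0.504665) = 0.603708
x_4 = g(0.603708) = 0.546780
x_5 = g(0.546780) = 0.578810
x_6 = g(0.578810) = 0.560565
x_7 = g(0.560565) = 0.570887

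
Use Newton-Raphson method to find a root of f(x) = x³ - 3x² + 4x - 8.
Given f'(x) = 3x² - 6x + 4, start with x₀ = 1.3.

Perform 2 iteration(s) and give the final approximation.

f(x) = x³ - 3x² + 4x - 8
f'(x) = 3x² - 6x + 4
x₀ = 1.3

Newton-Raphson formula: x_{n+1} = x_n - f(x_n)/f'(x_n)

Iteration 1:
  f(1.300000) = -5.673000
  f'(1.300000) = 1.270000
  x_1 = 1.300000 - (-5.673000)/1.270000 = 5.766929
Iteration 2:
  f(5.766929) = 107.088784
  f'(5.766929) = 69.170840
  x_2 = 5.766929 - 107.088784/69.170840 = 4.218751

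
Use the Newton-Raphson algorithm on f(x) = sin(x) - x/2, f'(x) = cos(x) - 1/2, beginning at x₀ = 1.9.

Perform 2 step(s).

f(x) = sin(x) - x/2
f'(x) = cos(x) - 1/2
x₀ = 1.9

Newton-Raphson formula: x_{n+1} = x_n - f(x_n)/f'(x_n)

Iteration 1:
  f(1.900000) = -0.003700
  f'(1.900000) = -0.823290
  x_1 = 1.900000 - (-0.003700)/(-0.823290) = 1.895506
Iteration 2:
  f(1.895506) = -0.000010
  f'(1.895506) = -0.819034
  x_2 = 1.895506 - (-0.000010)/(-0.819034) = 1.895494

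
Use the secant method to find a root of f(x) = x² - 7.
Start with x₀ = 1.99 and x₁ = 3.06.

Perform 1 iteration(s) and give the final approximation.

f(x) = x² - 7
x₀ = 1.99, x₁ = 3.06

Secant formula: x_{n+1} = x_n - f(x_n)(x_n - x_{n-1})/(f(x_n) - f(x_{n-1}))

Iteration 1:
  f(1.990000) = -3.039900
  f(3.060000) = 2.363600
  x_2 = 3.060000 - 2.363600×(3.060000 - 1.990000)/(2.363600 - (-3.039900))
       = 2.591960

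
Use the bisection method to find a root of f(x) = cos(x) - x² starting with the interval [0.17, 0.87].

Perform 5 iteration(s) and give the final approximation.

f(x) = cos(x) - x²
Initial interval: [0.17, 0.87]

Iteration 1:
  c_1 = (0.170000 + 0.870000)/2 = 0.520000
  f(c_1) = f(0.520000) = 0.597419
  f(a) × f(c) ≥ 0, new interval: [0.520000, 0.870000]
Iteration 2:
  c_2 = (0.520000 + 0.870000)/2 = 0.695000
  f(c_2) = f(0.695000) = 0.285029
  f(a) × f(c) ≥ 0, new interval: [0.695000, 0.870000]
Iteration 3:
  c_3 = (0.695000 + 0.870000)/2 = 0.782500
  f(c_3) = f(0.782500) = 0.096847
  f(a) × f(c) ≥ 0, new interval: [0.782500, 0.870000]
Iteration 4:
  c_4 = (0.782500 + 0.870000)/2 = 0.826250
  f(c_4) = f(0.826250) = -0.005051
  f(a) × f(c) < 0, new interval: [0.782500, 0.826250]
Iteration 5:
  c_5 = (0.782500 + 0.826250)/2 = 0.804375
  f(c_5) = f(0.804375) = 0.046542
  f(a) × f(c) ≥ 0, new interval: [0.804375, 0.826250]

After 5 iteration(s), the approximation is c_5 = 0.804375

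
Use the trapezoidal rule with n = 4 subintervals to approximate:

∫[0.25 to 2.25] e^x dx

f(x) = e^x
a = 0.25, b = 2.25, n = 4
h = (b - a)/n = 0.500000

Trapezoidal rule: (h/2)[f(x₀) + 2f(x₁) + 2f(x₂) + ... + f(xₙ)]

x_0 = 0.2500, f(x_0) = 1.284025, coefficient = 1
x_1 = 0.7500, f(x_1) = 2.117000, coefficient = 2
x_2 = 1.2500, f(x_2) = 3.490343, coefficient = 2
x_3 = 1.7500, f(x_3) = 5.754603, coefficient = 2
x_4 = 2.2500, f(x_4) = 9.487736, coefficient = 1

I ≈ (0.500000/2) × 33.495653 = 8.373913
Exact value: 8.203710
Error: 0.170203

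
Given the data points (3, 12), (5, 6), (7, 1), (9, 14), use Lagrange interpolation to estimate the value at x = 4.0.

Lagrange interpolation formula:
P(x) = Σ yᵢ × Lᵢ(x)
where Lᵢ(x) = Π_{j≠i} (x - xⱼ)/(xᵢ - xⱼ)

L_0(4.0) = (4.0 - 5)/(3 - 5) × (4.0 - 7)/(3 - 7) × (4.0 - 9)/(3 - 9) = 0.312500
L_1(4.0) = (4.0 - 3)/(5 - 3) × (4.0 - 7)/(5 - 7) × (4.0 - 9)/(5 - 9) = 0.937500
L_2(4.0) = (4.0 - 3)/(7 - 3) × (4.0 - 5)/(7 - 5) × (4.0 - 9)/(7 - 9) = -0.312500
L_3(4.0) = (4.0 - 3)/(9 - 3) × (4.0 - 5)/(9 - 5) × (4.0 - 7)/(9 - 7) = 0.062500

P(4.0) = 12×L_0(4.0) + 6×L_1(4.0) + 1×L_2(4.0) + 14×L_3(4.0)
P(4.0) = 9.937500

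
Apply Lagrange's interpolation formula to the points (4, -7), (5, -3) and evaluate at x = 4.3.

Lagrange interpolation formula:
P(x) = Σ yᵢ × Lᵢ(x)
where Lᵢ(x) = Π_{j≠i} (x - xⱼ)/(xᵢ - xⱼ)

L_0(4.3) = (4.3 - 5)/(4 - 5) = 0.700000
L_1(4.3) = (4.3 - 4)/(5 - 4) = 0.300000

P(4.3) = (-7)×L_0(4.3) + (-3)×L_1(4.3)
P(4.3) = -5.800000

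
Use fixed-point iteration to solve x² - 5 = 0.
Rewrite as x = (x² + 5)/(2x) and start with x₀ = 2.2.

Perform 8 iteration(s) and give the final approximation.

Equation: x² - 5 = 0
Fixed-point form: x = (x² + 5)/(2x)
x₀ = 2.2

x_1 = g(2.200000) = 2.236364
x_2 = g(2.236364) = 2.236068
x_3 = g(2.236068) = 2.236068
x_4 = g(2.236068) = 2.236068
x_5 = g(2.236068) = 2.236068
x_6 = g(2.236068) = 2.236068
x_7 = g(2.236068) = 2.236068
x_8 = g(2.236068) = 2.236068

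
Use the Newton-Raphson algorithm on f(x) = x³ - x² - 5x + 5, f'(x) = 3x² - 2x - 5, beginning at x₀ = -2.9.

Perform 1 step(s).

f(x) = x³ - x² - 5x + 5
f'(x) = 3x² - 2x - 5
x₀ = -2.9

Newton-Raphson formula: x_{n+1} = x_n - f(x_n)/f'(x_n)

Iteration 1:
  f(-2.900000) = -13.299000
  f'(-2.900000) = 26.030000
  x_1 = -2.900000 - (-13.299000)/26.030000 = -2.389090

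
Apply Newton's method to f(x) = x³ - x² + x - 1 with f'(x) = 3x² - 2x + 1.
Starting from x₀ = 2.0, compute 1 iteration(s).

f(x) = x³ - x² + x - 1
f'(x) = 3x² - 2x + 1
x₀ = 2.0

Newton-Raphson formula: x_{n+1} = x_n - f(x_n)/f'(x_n)

Iteration 1:
  f(2.000000) = 5.000000
  f'(2.000000) = 9.000000
  x_1 = 2.000000 - 5.000000/9.000000 = 1.444444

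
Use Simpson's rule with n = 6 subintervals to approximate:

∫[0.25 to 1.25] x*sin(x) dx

f(x) = x*sin(x)
a = 0.25, b = 1.25, n = 6
h = (b - a)/n = 0.166667

Simpson's rule: (h/3)[f(x₀) + 4f(x₁) + 2f(x₂) + ... + f(xₙ)]

x_0 = 0.2500, f(x_0) = 0.061851, coefficient = 1
x_1 = 0.4167, f(x_1) = 0.168631, coefficient = 4
x_2 = 0.5833, f(x_2) = 0.321305, coefficient = 2
x_3 = 0.7500, f(x_3) = 0.511229, coefficient = 4
x_4 = 0.9167, f(x_4) = 0.727446, coefficient = 2
x_5 = 1.0833, f(x_5) = 0.957151, coefficient = 4
x_6 = 1.2500, f(x_6) = 1.186231, coefficient = 1

I ≈ (0.166667/3) × 9.893630 = 0.549646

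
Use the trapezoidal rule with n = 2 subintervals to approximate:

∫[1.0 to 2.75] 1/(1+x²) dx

f(x) = 1/(1+x²)
a = 1.0, b = 2.75, n = 2
h = (b - a)/n = 0.875000

Trapezoidal rule: (h/2)[f(x₀) + 2f(x₁) + 2f(x₂) + ... + f(xₙ)]

x_0 = 1.0000, f(x_0) = 0.500000, coefficient = 1
x_1 = 1.8750, f(x_1) = 0.221453, coefficient = 2
x_2 = 2.7500, f(x_2) = 0.116788, coefficient = 1

I ≈ (0.875000/2) × 1.059695 = 0.463617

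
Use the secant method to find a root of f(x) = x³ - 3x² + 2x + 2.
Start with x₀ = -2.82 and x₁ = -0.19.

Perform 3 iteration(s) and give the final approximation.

f(x) = x³ - 3x² + 2x + 2
x₀ = -2.82, x₁ = -0.19

Secant formula: x_{n+1} = x_n - f(x_n)(x_n - x_{n-1})/(f(x_n) - f(x_{n-1}))

Iteration 1:
  f(-2.820000) = -49.922968
  f(-0.190000) = 1.504841
  x_2 = -0.190000 - 1.504841×(-0.190000 - (-2.820000))/(1.504841 - (-49.922968))
       = -0.266957
Iteration 2:
  f(-0.190000) = 1.504841
  f(-0.266957) = 1.233263
  x_3 = -0.266957 - 1.233263×(-0.266957 - (-0.190000))/(1.233263 - 1.504841)
       = -0.616426
Iteration 3:
  f(-0.266957) = 1.233263
  f(-0.616426) = -0.607027
  x_4 = -0.616426 - (-0.607027)×(-0.616426 - (-0.266957))/(-0.607027 - 1.233263)
       = -0.501152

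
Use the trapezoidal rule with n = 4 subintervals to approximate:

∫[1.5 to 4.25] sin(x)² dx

f(x) = sin(x)²
a = 1.5, b = 4.25, n = 4
h = (b - a)/n = 0.687500

Trapezoidal rule: (h/2)[f(x₀) + 2f(x₁) + 2f(x₂) + ... + f(xₙ)]

x_0 = 1.5000, f(x_0) = 0.994996, coefficient = 1
x_1 = 2.1875, f(x_1) = 0.665512, coefficient = 2
x_2 = 2.8750, f(x_2) = 0.069404, coefficient = 2
x_3 = 3.5625, f(x_3) = 0.166945, coefficient = 2
x_4 = 4.2500, f(x_4) = 0.801006, coefficient = 1

I ≈ (0.687500/2) × 3.599724 = 1.237405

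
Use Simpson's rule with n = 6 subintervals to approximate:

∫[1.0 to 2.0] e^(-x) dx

f(x) = e^(-x)
a = 1.0, b = 2.0, n = 6
h = (b - a)/n = 0.166667

Simpson's rule: (h/3)[f(x₀) + 4f(x₁) + 2f(x₂) + ... + f(xₙ)]

x_0 = 1.0000, f(x_0) = 0.367879, coefficient = 1
x_1 = 1.1667, f(x_1) = 0.311403, coefficient = 4
x_2 = 1.3333, f(x_2) = 0.263597, coefficient = 2
x_3 = 1.5000, f(x_3) = 0.223130, coefficient = 4
x_4 = 1.6667, f(x_4) = 0.188876, coefficient = 2
x_5 = 1.8333, f(x_5) = 0.159880, coefficient = 4
x_6 = 2.0000, f(x_6) = 0.135335, coefficient = 1

I ≈ (0.166667/3) × 4.185813 = 0.232545
Exact value: 0.232544
Error: 0.000001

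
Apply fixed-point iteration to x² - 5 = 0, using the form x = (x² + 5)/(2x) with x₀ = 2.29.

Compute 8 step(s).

Equation: x² - 5 = 0
Fixed-point form: x = (x² + 5)/(2x)
x₀ = 2.29

x_1 = g(2.290000) = 2.236703
x_2 = g(2.236703) = 2.236068
x_3 = g(2.236068) = 2.236068
x_4 = g(2.236068) = 2.236068
x_5 = g(2.236068) = 2.236068
x_6 = g(2.236068) = 2.236068
x_7 = g(2.236068) = 2.236068
x_8 = g(2.236068) = 2.236068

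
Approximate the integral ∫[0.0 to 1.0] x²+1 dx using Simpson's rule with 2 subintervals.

f(x) = x²+1
a = 0.0, b = 1.0, n = 2
h = (b - a)/n = 0.500000

Simpson's rule: (h/3)[f(x₀) + 4f(x₁) + 2f(x₂) + ... + f(xₙ)]

x_0 = 0.0000, f(x_0) = 1.000000, coefficient = 1
x_1 = 0.5000, f(x_1) = 1.250000, coefficient = 4
x_2 = 1.0000, f(x_2) = 2.000000, coefficient = 1

I ≈ (0.500000/3) × 8.000000 = 1.333333
Exact value: 1.333333
Error: 0.000000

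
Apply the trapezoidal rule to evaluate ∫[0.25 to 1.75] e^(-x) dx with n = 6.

f(x) = e^(-x)
a = 0.25, b = 1.75, n = 6
h = (b - a)/n = 0.250000

Trapezoidal rule: (h/2)[f(x₀) + 2f(x₁) + 2f(x₂) + ... + f(xₙ)]

x_0 = 0.2500, f(x_0) = 0.778801, coefficient = 1
x_1 = 0.5000, f(x_1) = 0.606531, coefficient = 2
x_2 = 0.7500, f(x_2) = 0.472367, coefficient = 2
x_3 = 1.0000, f(x_3) = 0.367879, coefficient = 2
x_4 = 1.2500, f(x_4) = 0.286505, coefficient = 2
x_5 = 1.5000, f(x_5) = 0.223130, coefficient = 2
x_6 = 1.7500, f(x_6) = 0.173774, coefficient = 1

I ≈ (0.250000/2) × 4.865398 = 0.608175
Exact value: 0.605027
Error: 0.003148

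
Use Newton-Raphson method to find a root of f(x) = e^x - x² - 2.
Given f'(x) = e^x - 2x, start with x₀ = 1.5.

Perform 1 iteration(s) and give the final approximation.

f(x) = e^x - x² - 2
f'(x) = e^x - 2x
x₀ = 1.5

Newton-Raphson formula: x_{n+1} = x_n - f(x_n)/f'(x_n)

Iteration 1:
  f(1.500000) = 0.231689
  f'(1.500000) = 1.481689
  x_1 = 1.500000 - 0.231689/1.481689 = 1.343632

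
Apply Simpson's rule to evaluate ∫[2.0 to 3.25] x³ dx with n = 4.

f(x) = x³
a = 2.0, b = 3.25, n = 4
h = (b - a)/n = 0.312500

Simpson's rule: (h/3)[f(x₀) + 4f(x₁) + 2f(x₂) + ... + f(xₙ)]

x_0 = 2.0000, f(x_0) = 8.000000, coefficient = 1
x_1 = 2.3125, f(x_1) = 12.366455, coefficient = 4
x_2 = 2.6250, f(x_2) = 18.087891, coefficient = 2
x_3 = 2.9375, f(x_3) = 25.347412, coefficient = 4
x_4 = 3.2500, f(x_4) = 34.328125, coefficient = 1

I ≈ (0.312500/3) × 229.359375 = 23.891602
Exact value: 23.891602
Error: 0.000000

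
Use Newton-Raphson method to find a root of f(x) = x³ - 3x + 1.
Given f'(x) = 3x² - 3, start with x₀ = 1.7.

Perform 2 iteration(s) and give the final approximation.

f(x) = x³ - 3x + 1
f'(x) = 3x² - 3
x₀ = 1.7

Newton-Raphson formula: x_{n+1} = x_n - f(x_n)/f'(x_n)

Iteration 1:
  f(1.700000) = 0.813000
  f'(1.700000) = 5.670000
  x_1 = 1.700000 - 0.813000/5.670000 = 1.556614
Iteration 2:
  f(1.556614) = 0.101906
  f'(1.556614) = 4.269139
  x_2 = 1.556614 - 0.101906/4.269139 = 1.532743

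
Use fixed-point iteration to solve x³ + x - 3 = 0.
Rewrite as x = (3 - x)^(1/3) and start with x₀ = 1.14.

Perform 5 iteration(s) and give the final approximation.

Equation: x³ + x - 3 = 0
Fixed-point form: x = (3 - x)^(1/3)
x₀ = 1.14

x_1 = g(1.140000) = 1.229809
x_2 = g(1.229809) = 1.209688
x_3 = g(1.209688) = 1.214254
x_4 = g(1.214254) = 1.213221
x_5 = g(1.213221) = 1.213455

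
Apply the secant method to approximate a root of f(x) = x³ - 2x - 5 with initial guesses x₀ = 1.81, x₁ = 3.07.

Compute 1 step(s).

f(x) = x³ - 2x - 5
x₀ = 1.81, x₁ = 3.07

Secant formula: x_{n+1} = x_n - f(x_n)(x_n - x_{n-1})/(f(x_n) - f(x_{n-1}))

Iteration 1:
  f(1.810000) = -2.690259
  f(3.070000) = 17.794443
  x_2 = 3.070000 - 17.794443×(3.070000 - 1.810000)/(17.794443 - (-2.690259))
       = 1.975476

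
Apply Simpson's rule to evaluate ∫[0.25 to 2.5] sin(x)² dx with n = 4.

f(x) = sin(x)²
a = 0.25, b = 2.5, n = 4
h = (b - a)/n = 0.562500

Simpson's rule: (h/3)[f(x₀) + 4f(x₁) + 2f(x₂) + ... + f(xₙ)]

x_0 = 0.2500, f(x_0) = 0.061209, coefficient = 1
x_1 = 0.8125, f(x_1) = 0.527089, coefficient = 4
x_2 = 1.3750, f(x_2) = 0.962151, coefficient = 2
x_3 = 1.9375, f(x_3) = 0.871449, coefficient = 4
x_4 = 2.5000, f(x_4) = 0.358169, coefficient = 1

I ≈ (0.562500/3) × 7.937830 = 1.488343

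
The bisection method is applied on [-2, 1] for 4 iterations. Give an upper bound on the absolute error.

Bisection error bound: |error| ≤ (b-a)/2^n
|error| ≤ (1 - (-2))/2^4 = 3/2^4
|error| ≤ 0.1875000000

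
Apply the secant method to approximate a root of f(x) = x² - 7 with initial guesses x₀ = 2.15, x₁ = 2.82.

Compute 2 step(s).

f(x) = x² - 7
x₀ = 2.15, x₁ = 2.82

Secant formula: x_{n+1} = x_n - f(x_n)(x_n - x_{n-1})/(f(x_n) - f(x_{n-1}))

Iteration 1:
  f(2.150000) = -2.377500
  f(2.820000) = 0.952400
  x_2 = 2.820000 - 0.952400×(2.820000 - 2.150000)/(0.952400 - (-2.377500))
       = 2.628370
Iteration 2:
  f(2.820000) = 0.952400
  f(2.628370) = -0.091670
  x_3 = 2.628370 - (-0.091670)×(2.628370 - 2.820000)/(-0.091670 - 0.952400)
       = 2.645195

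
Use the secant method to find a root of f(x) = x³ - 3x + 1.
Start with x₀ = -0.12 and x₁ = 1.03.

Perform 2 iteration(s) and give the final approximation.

f(x) = x³ - 3x + 1
x₀ = -0.12, x₁ = 1.03

Secant formula: x_{n+1} = x_n - f(x_n)(x_n - x_{n-1})/(f(x_n) - f(x_{n-1}))

Iteration 1:
  f(-0.120000) = 1.358272
  f(1.030000) = -0.997273
  x_2 = 1.030000 - (-0.997273)×(1.030000 - (-0.120000))/(-0.997273 - 1.358272)
       = 0.543122
Iteration 2:
  f(1.030000) = -0.997273
  f(0.543122) = -0.469154
  x_3 = 0.543122 - (-0.469154)×(0.543122 - 1.030000)/(-0.469154 - (-0.997273))
       = 0.110603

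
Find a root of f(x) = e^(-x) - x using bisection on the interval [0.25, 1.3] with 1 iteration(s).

f(x) = e^(-x) - x
Initial interval: [0.25, 1.3]

Iteration 1:
  c_1 = (0.250000 + 1.300000)/2 = 0.775000
  f(c_1) = f(0.775000) = -0.314296
  f(a) × f(c) < 0, new interval: [0.250000, 0.775000]

After 1 iteration(s), the approximation is c_1 = 0.775000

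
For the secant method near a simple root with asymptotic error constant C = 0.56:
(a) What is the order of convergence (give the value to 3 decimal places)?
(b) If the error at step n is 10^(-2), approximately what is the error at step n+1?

(a) Secant method has superlinear convergence with order φ = (1+√5)/2 ≈ 1.618.
    This means |e_{n+1}| ≈ C|e_n|^1.618.

(b) With |e_n| = 10^(-2) and C = 0.56:
    |e_{n+1}| ≈ 0.56 × (10^(-2))^1.618 = 0.56 × 10^(-3.24)

(a) ≈ 1.618 (golden ratio); (b) |e_{n+1}| ≈ 3.252e-04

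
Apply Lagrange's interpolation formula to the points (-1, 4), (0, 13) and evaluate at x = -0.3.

Lagrange interpolation formula:
P(x) = Σ yᵢ × Lᵢ(x)
where Lᵢ(x) = Π_{j≠i} (x - xⱼ)/(xᵢ - xⱼ)

L_0(-0.3) = (-0.3 - 0)/(-1 - 0) = 0.300000
L_1(-0.3) = (-0.3 - (-1))/(0 - (-1)) = 0.700000

P(-0.3) = 4×L_0(-0.3) + 13×L_1(-0.3)
P(-0.3) = 10.300000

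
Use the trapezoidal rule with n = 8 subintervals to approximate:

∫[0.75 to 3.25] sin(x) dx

f(x) = sin(x)
a = 0.75, b = 3.25, n = 8
h = (b - a)/n = 0.312500

Trapezoidal rule: (h/2)[f(x₀) + 2f(x₁) + 2f(x₂) + ... + f(xₙ)]

x_0 = 0.7500, f(x_0) = 0.681639, coefficient = 1
x_1 = 1.0625, f(x_1) = 0.873575, coefficient = 2
x_2 = 1.3750, f(x_2) = 0.980893, coefficient = 2
x_3 = 1.6875, f(x_3) = 0.993198, coefficient = 2
x_4 = 2.0000, f(x_4) = 0.909297, coefficient = 2
x_5 = 2.3125, f(x_5) = 0.737319, coefficient = 2
x_6 = 2.6250, f(x_6) = 0.493920, coefficient = 2
x_7 = 2.9375, f(x_7) = 0.202679, coefficient = 2
x_8 = 3.2500, f(x_8) = -0.108195, coefficient = 1

I ≈ (0.312500/2) × 10.955206 = 1.711751
Exact value: 1.725819
Error: 0.014068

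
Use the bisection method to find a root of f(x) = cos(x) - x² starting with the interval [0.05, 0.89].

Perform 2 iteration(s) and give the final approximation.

f(x) = cos(x) - x²
Initial interval: [0.05, 0.89]

Iteration 1:
  c_1 = (0.050000 + 0.890000)/2 = 0.470000
  f(c_1) = f(0.470000) = 0.670668
  f(a) × f(c) ≥ 0, new interval: [0.470000, 0.890000]
Iteration 2:
  c_2 = (0.470000 + 0.890000)/2 = 0.680000
  f(c_2) = f(0.680000) = 0.315173
  f(a) × f(c) ≥ 0, new interval: [0.680000, 0.890000]

After 2 iteration(s), the approximation is c_2 = 0.680000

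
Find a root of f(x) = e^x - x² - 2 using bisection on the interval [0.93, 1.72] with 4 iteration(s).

f(x) = e^x - x² - 2
Initial interval: [0.93, 1.72]

Iteration 1:
  c_1 = (0.930000 + 1.720000)/2 = 1.325000
  f(c_1) = f(1.325000) = 0.006560
  f(a) × f(c) < 0, new interval: [0.930000, 1.325000]
Iteration 2:
  c_2 = (0.930000 + 1.325000)/2 = 1.127500
  f(c_2) = f(1.127500) = -0.183329
  f(a) × f(c) ≥ 0, new interval: [1.127500, 1.325000]
Iteration 3:
  c_3 = (1.127500 + 1.325000)/2 = 1.226250
  f(c_3) = f(1.226250) = -0.095265
  f(a) × f(c) ≥ 0, new interval: [1.226250, 1.325000]
Iteration 4:
  c_4 = (1.226250 + 1.325000)/2 = 1.275625
  f(c_4) = f(1.275625) = -0.046280
  f(a) × f(c) ≥ 0, new interval: [1.275625, 1.325000]

After 4 iteration(s), the approximation is c_4 = 1.275625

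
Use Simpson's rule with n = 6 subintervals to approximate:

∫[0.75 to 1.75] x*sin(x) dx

f(x) = x*sin(x)
a = 0.75, b = 1.75, n = 6
h = (b - a)/n = 0.166667

Simpson's rule: (h/3)[f(x₀) + 4f(x₁) + 2f(x₂) + ... + f(xₙ)]

x_0 = 0.7500, f(x_0) = 0.511229, coefficient = 1
x_1 = 0.9167, f(x_1) = 0.727446, coefficient = 4
x_2 = 1.0833, f(x_2) = 0.957151, coefficient = 2
x_3 = 1.2500, f(x_3) = 1.186231, coefficient = 4
x_4 = 1.4167, f(x_4) = 1.399873, coefficient = 2
x_5 = 1.5833, f(x_5) = 1.583209, coefficient = 4
x_6 = 1.7500, f(x_6) = 1.721975, coefficient = 1

I ≈ (0.166667/3) × 20.934796 = 1.163044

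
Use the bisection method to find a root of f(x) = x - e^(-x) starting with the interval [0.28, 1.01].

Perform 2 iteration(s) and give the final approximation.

f(x) = x - e^(-x)
Initial interval: [0.28, 1.01]

Iteration 1:
  c_1 = (0.280000 + 1.010000)/2 = 0.645000
  f(c_1) = f(0.645000) = 0.120337
  f(a) × f(c) < 0, new interval: [0.280000, 0.645000]
Iteration 2:
  c_2 = (0.280000 + 0.645000)/2 = 0.462500
  f(c_2) = f(0.462500) = -0.167207
  f(a) × f(c) ≥ 0, new interval: [0.462500, 0.645000]

After 2 iteration(s), the approximation is c_2 = 0.462500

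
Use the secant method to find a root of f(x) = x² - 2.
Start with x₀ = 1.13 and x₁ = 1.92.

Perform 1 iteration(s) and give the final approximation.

f(x) = x² - 2
x₀ = 1.13, x₁ = 1.92

Secant formula: x_{n+1} = x_n - f(x_n)(x_n - x_{n-1})/(f(x_n) - f(x_{n-1}))

Iteration 1:
  f(1.130000) = -0.723100
  f(1.920000) = 1.686400
  x_2 = 1.920000 - 1.686400×(1.920000 - 1.130000)/(1.686400 - (-0.723100))
       = 1.367082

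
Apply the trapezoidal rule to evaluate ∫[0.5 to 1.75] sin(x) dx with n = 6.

f(x) = sin(x)
a = 0.5, b = 1.75, n = 6
h = (b - a)/n = 0.208333

Trapezoidal rule: (h/2)[f(x₀) + 2f(x₁) + 2f(x₂) + ... + f(xₙ)]

x_0 = 0.5000, f(x_0) = 0.479426, coefficient = 1
x_1 = 0.7083, f(x_1) = 0.650569, coefficient = 2
x_2 = 0.9167, f(x_2) = 0.793578, coefficient = 2
x_3 = 1.1250, f(x_3) = 0.902268, coefficient = 2
x_4 = 1.3333, f(x_4) = 0.971938, coefficient = 2
x_5 = 1.5417, f(x_5) = 0.999576, coefficient = 2
x_6 = 1.7500, f(x_6) = 0.983986, coefficient = 1

I ≈ (0.208333/2) × 10.099267 = 1.052007
Exact value: 1.055829
Error: 0.003822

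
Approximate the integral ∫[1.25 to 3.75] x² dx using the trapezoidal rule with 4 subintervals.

f(x) = x²
a = 1.25, b = 3.75, n = 4
h = (b - a)/n = 0.625000

Trapezoidal rule: (h/2)[f(x₀) + 2f(x₁) + 2f(x₂) + ... + f(xₙ)]

x_0 = 1.2500, f(x_0) = 1.562500, coefficient = 1
x_1 = 1.8750, f(x_1) = 3.515625, coefficient = 2
x_2 = 2.5000, f(x_2) = 6.250000, coefficient = 2
x_3 = 3.1250, f(x_3) = 9.765625, coefficient = 2
x_4 = 3.7500, f(x_4) = 14.062500, coefficient = 1

I ≈ (0.625000/2) × 54.687500 = 17.089844
Exact value: 16.927083
Error: 0.162760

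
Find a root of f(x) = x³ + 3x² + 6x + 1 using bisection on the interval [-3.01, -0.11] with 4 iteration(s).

f(x) = x³ + 3x² + 6x + 1
Initial interval: [-3.01, -0.11]

Iteration 1:
  c_1 = (-3.010000 + (-0.110000))/2 = -1.560000
  f(c_1) = f(-1.560000) = -4.855616
  f(a) × f(c) ≥ 0, new interval: [-1.560000, -0.110000]
Iteration 2:
  c_2 = (-1.560000 + (-0.110000))/2 = -0.835000
  f(c_2) = f(-0.835000) = -2.500508
  f(a) × f(c) ≥ 0, new interval: [-0.835000, -0.110000]
Iteration 3:
  c_3 = (-0.835000 + (-0.110000))/2 = -0.472500
  f(c_3) = f(-0.472500) = -1.270720
  f(a) × f(c) ≥ 0, new interval: [-0.472500, -0.110000]
Iteration 4:
  c_4 = (-0.472500 + (-0.110000))/2 = -0.291250
  f(c_4) = f(-0.291250) = -0.517726
  f(a) × f(c) ≥ 0, new interval: [-0.291250, -0.110000]

After 4 iteration(s), the approximation is c_4 = -0.291250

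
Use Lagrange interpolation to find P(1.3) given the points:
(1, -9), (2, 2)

Lagrange interpolation formula:
P(x) = Σ yᵢ × Lᵢ(x)
where Lᵢ(x) = Π_{j≠i} (x - xⱼ)/(xᵢ - xⱼ)

L_0(1.3) = (1.3 - 2)/(1 - 2) = 0.700000
L_1(1.3) = (1.3 - 1)/(2 - 1) = 0.300000

P(1.3) = (-9)×L_0(1.3) + 2×L_1(1.3)
P(1.3) = -5.700000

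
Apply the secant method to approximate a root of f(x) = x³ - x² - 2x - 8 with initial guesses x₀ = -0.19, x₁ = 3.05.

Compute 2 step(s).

f(x) = x³ - x² - 2x - 8
x₀ = -0.19, x₁ = 3.05

Secant formula: x_{n+1} = x_n - f(x_n)(x_n - x_{n-1})/(f(x_n) - f(x_{n-1}))

Iteration 1:
  f(-0.190000) = -7.662959
  f(3.050000) = 4.970125
  x_2 = 3.050000 - 4.970125×(3.050000 - (-0.190000))/(4.970125 - (-7.662959))
       = 1.775315
Iteration 2:
  f(3.050000) = 4.970125
  f(1.775315) = -9.107037
  x_3 = 1.775315 - (-9.107037)×(1.775315 - 3.050000)/(-9.107037 - 4.970125)
       = 2.599956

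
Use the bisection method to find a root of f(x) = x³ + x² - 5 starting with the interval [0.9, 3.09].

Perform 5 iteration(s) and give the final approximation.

f(x) = x³ + x² - 5
Initial interval: [0.9, 3.09]

Iteration 1:
  c_1 = (0.900000 + 3.090000)/2 = 1.995000
  f(c_1) = f(1.995000) = 6.920175
  f(a) × f(c) < 0, new interval: [0.900000, 1.995000]
Iteration 2:
  c_2 = (0.900000 + 1.995000)/2 = 1.447500
  f(c_2) = f(1.447500) = 0.128140
  f(a) × f(c) < 0, new interval: [0.900000, 1.447500]
Iteration 3:
  c_3 = (0.900000 + 1.447500)/2 = 1.173750
  f(c_3) = f(1.173750) = -2.005248
  f(a) × f(c) ≥ 0, new interval: [1.173750, 1.447500]
Iteration 4:
  c_4 = (1.173750 + 1.447500)/2 = 1.310625
  f(c_4) = f(1.310625) = -1.030952
  f(a) × f(c) ≥ 0, new interval: [1.310625, 1.447500]
Iteration 5:
  c_5 = (1.310625 + 1.447500)/2 = 1.379062
  f(c_5) = f(1.379062) = -0.475467
  f(a) × f(c) ≥ 0, new interval: [1.379062, 1.447500]

After 5 iteration(s), the approximation is c_5 = 1.379062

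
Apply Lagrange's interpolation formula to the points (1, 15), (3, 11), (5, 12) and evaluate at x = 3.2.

Lagrange interpolation formula:
P(x) = Σ yᵢ × Lᵢ(x)
where Lᵢ(x) = Π_{j≠i} (x - xⱼ)/(xᵢ - xⱼ)

L_0(3.2) = (3.2 - 3)/(1 - 3) × (3.2 - 5)/(1 - 5) = -0.045000
L_1(3.2) = (3.2 - 1)/(3 - 1) × (3.2 - 5)/(3 - 5) = 0.990000
L_2(3.2) = (3.2 - 1)/(5 - 1) × (3.2 - 3)/(5 - 3) = 0.055000

P(3.2) = 15×L_0(3.2) + 11×L_1(3.2) + 12×L_2(3.2)
P(3.2) = 10.875000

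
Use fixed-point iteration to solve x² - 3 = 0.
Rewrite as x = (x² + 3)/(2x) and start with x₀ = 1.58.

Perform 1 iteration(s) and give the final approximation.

Equation: x² - 3 = 0
Fixed-point form: x = (x² + 3)/(2x)
x₀ = 1.58

x_1 = g(1.580000) = 1.739367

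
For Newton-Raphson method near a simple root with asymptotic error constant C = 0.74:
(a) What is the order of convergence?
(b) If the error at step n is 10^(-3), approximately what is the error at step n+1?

(a) Newton-Raphson has quadratic (order 2) convergence near simple roots.
    This means |e_{n+1}| ≈ C|e_n|².

(b) With |e_n| = 10^(-3) and C = 0.74:
    |e_{n+1}| ≈ 0.74 × (10^(-3))² = 0.74 × 10^(-6)

(a) 2 (quadratic); (b) |e_{n+1}| ≈ 7.400e-07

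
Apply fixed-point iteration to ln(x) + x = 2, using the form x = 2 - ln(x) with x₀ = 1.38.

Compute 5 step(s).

Equation: ln(x) + x = 2
Fixed-point form: x = 2 - ln(x)
x₀ = 1.38

x_1 = g(1.380000) = 1.677917
x_2 = g(1.677917) = 1.482447
x_3 = g(1.482447) = 1.606306
x_4 = g(1.606306) = 1.526063
x_5 = g(1.526063) = 1.577309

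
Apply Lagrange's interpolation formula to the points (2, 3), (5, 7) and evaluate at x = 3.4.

Lagrange interpolation formula:
P(x) = Σ yᵢ × Lᵢ(x)
where Lᵢ(x) = Π_{j≠i} (x - xⱼ)/(xᵢ - xⱼ)

L_0(3.4) = (3.4 - 5)/(2 - 5) = 0.533333
L_1(3.4) = (3.4 - 2)/(5 - 2) = 0.466667

P(3.4) = 3×L_0(3.4) + 7×L_1(3.4)
P(3.4) = 4.866667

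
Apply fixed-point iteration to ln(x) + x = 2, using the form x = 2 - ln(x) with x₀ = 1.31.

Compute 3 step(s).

Equation: ln(x) + x = 2
Fixed-point form: x = 2 - ln(x)
x₀ = 1.31

x_1 = g(1.310000) = 1.729973
x_2 = g(1.729973) = 1.451894
x_3 = g(1.451894) = 1.627131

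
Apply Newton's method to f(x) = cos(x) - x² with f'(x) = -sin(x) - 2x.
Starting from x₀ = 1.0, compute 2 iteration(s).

f(x) = cos(x) - x²
f'(x) = -sin(x) - 2x
x₀ = 1.0

Newton-Raphson formula: x_{n+1} = x_n - f(x_n)/f'(x_n)

Iteration 1:
  f(1.000000) = -0.459698
  f'(1.000000) = -2.841471
  x_1 = 1.000000 - (-0.459698)/(-2.841471) = 0.838218
Iteration 2:
  f(0.838218) = -0.033822
  f'(0.838218) = -2.419890
  x_2 = 0.838218 - (-0.033822)/(-2.419890) = 0.824242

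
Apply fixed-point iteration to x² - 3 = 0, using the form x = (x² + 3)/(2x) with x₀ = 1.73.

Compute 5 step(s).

Equation: x² - 3 = 0
Fixed-point form: x = (x² + 3)/(2x)
x₀ = 1.73

x_1 = g(1.730000) = 1.732052
x_2 = g(1.732052) = 1.732051
x_3 = g(1.732051) = 1.732051
x_4 = g(1.732051) = 1.732051
x_5 = g(1.732051) = 1.732051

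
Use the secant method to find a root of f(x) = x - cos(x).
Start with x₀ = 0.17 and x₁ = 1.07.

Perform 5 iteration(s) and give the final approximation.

f(x) = x - cos(x)
x₀ = 0.17, x₁ = 1.07

Secant formula: x_{n+1} = x_n - f(x_n)(x_n - x_{n-1})/(f(x_n) - f(x_{n-1}))

Iteration 1:
  f(0.170000) = -0.815585
  f(1.070000) = 0.589876
  x_2 = 1.070000 - 0.589876×(1.070000 - 0.170000)/(0.589876 - (-0.815585))
       = 0.692267
Iteration 2:
  f(1.070000) = 0.589876
  f(0.692267) = -0.077533
  x_3 = 0.692267 - (-0.077533)×(0.692267 - 1.070000)/(-0.077533 - 0.589876)
       = 0.736149
Iteration 3:
  f(0.692267) = -0.077533
  f(0.736149) = -0.004911
  x_4 = 0.736149 - (-0.004911)×(0.736149 - 0.692267)/(-0.004911 - (-0.077533))
       = 0.739116
Iteration 4:
  f(0.736149) = -0.004911
  f(0.739116) = 0.000052
  x_5 = 0.739116 - 0.000052×(0.739116 - 0.736149)/(0.000052 - (-0.004911))
       = 0.739085
Iteration 5:
  f(0.739116) = 0.000052
  f(0.739085) = 0.000000
  x_6 = 0.739085 - 0.000000×(0.739085 - 0.739116)/(0.000000 - 0.000052)
       = 0.739085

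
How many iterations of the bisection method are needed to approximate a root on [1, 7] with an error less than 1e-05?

We need (b-a)/2^n ≤ 1e-05
(7 - 1)/2^n ≤ 1e-05
6/2^n ≤ 1e-05
2^n ≥ 600000
n ≥ log₂(600000) = 19.19
n ≥ 20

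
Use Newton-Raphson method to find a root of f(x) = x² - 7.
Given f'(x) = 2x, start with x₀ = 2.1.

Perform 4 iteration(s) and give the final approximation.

f(x) = x² - 7
f'(x) = 2x
x₀ = 2.1

Newton-Raphson formula: x_{n+1} = x_n - f(x_n)/f'(x_n)

Iteration 1:
  f(2.100000) = -2.590000
  f'(2.100000) = 4.200000
  x_1 = 2.100000 - (-2.590000)/4.200000 = 2.716667
Iteration 2:
  f(2.716667) = 0.380278
  f'(2.716667) = 5.433333
  x_2 = 2.716667 - 0.380278/5.433333 = 2.646677
Iteration 3:
  f(2.646677) = 0.004899
  f'(2.646677) = 5.293354
  x_3 = 2.646677 - 0.004899/5.293354 = 2.645751
Iteration 4:
  f(2.645751) = 0.000001
  f'(2.645751) = 5.291503
  x_4 = 2.645751 - 0.000001/5.291503 = 2.645751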